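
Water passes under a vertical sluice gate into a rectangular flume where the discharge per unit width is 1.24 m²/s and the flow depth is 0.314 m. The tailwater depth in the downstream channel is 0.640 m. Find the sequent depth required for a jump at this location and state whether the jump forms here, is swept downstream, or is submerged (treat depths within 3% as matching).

V₁ = q/y₁ = 1.24/0.314 = 3.95 m/s. Fr₁ = V₁/√(g·y₁) = 3.95/√(9.81×0.314) = 2.25.
Sequent-depth ratio: y₂/y₁ = ½[√(1 + 8Fr₁²) − 1] = ½[√41.50 − 1] = 2.72.
y₂ = 2.72 × 0.314 = 0.854 m.
Tailwater y_tw = 0.640 m: y_tw < y₂, so the jump is swept downstream.

y₂ = 0.854 m; the jump is swept downstream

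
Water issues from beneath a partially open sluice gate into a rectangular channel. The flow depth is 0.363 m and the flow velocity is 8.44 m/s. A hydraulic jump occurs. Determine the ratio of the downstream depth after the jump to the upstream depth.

Fr₁ = V₁/√(g·y₁) = 8.44/√(9.81×0.363) = 4.47.
By Bélanger, y₂/y₁ = ½[√(1 + 8Fr₁²) − 1] = ½[√161.0 − 1] = 5.84.

y₂/y₁ = 5.84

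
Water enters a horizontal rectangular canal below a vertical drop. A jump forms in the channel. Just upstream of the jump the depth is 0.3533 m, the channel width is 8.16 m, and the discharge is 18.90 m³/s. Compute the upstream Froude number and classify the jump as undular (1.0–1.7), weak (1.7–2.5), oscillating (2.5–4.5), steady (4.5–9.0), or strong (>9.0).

q = Q/b = 18.90/8.16 = 2.316 m²/s; V₁ = q/y₁ = 6.556 m/s. Fr₁ = V₁/√(g·y₁) = 3.521.
Fr₁ = 3.521 lies in the oscillating range.

Fr₁ = 3.521; oscillating jump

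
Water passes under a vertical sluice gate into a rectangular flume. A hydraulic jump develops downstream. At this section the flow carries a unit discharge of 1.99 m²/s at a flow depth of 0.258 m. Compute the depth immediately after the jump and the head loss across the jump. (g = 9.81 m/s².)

y₂ = 1.64 m; ΔE = 1.57 m

V₁ = q/y₁ = 1.99/0.258 = 7.71 m/s. Fr₁ = V₁/√(g·y₁) = 7.71/√(9.81×0.258) = 4.85.
Conjugate-depth relation: y₂/y₁ = ½[√(1 + 8Fr₁²) − 1] = ½[√189.0 − 1] = 6.37.
y₂ = 6.37 × 0.258 = 1.64 m.
Head loss: ΔE = (y₂ − y₁)³/(4y₁y₂) = (1.64 − 0.258)³/(4×0.258×1.64) = 2.67/1.70 = 1.57 m.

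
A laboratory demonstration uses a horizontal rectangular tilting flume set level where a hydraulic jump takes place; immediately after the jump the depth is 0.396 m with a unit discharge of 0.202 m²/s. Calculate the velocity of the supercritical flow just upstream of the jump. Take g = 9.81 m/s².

V₁ = 4.26 m/s

V₂ = q/y₂ = 0.202/0.396 = 0.510 m/s; Fr₂ = V₂/√(g·y₂) = 0.259.
Applying the sequent-depth relation in reverse, y₁/y₂ = ½[√(1 + 8Fr₂²) − 1] = ½[√1.536 − 1] = 0.120.
y₁ = 0.120 × 0.396 = 0.0474 m.
V₁ = q/y₁ = 0.202/0.0474 = 4.26 m/s.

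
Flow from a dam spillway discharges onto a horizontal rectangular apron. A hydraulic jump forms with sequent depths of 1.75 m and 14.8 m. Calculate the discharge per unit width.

q = 45.9 m²/s

For a rectangular channel the momentum equation gives q² = ½·g·y₁·y₂·(y₁ + y₂) = ½×9.81×1.75×14.8×16.6 = 2103.
q = √2103 = 45.9 m²/s.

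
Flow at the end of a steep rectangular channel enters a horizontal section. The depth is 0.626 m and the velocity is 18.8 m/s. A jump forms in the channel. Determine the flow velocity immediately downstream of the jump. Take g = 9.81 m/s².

Fr₁ = V₁/√(g·y₁) = 18.8/√(9.81×0.626) = 7.59.
Sequent-depth ratio: y₂/y₁ = ½[√(1 + 8Fr₁²) − 1] = ½[√461.4 − 1] = 10.2.
y₂ = 10.2 × 0.626 = 6.41 m.
q = V₁·y₁ = 18.8 × 0.626 = 11.8 m²/s.
V₂ = q/y₂ = 11.8/6.41 = 1.84 m/s.

V₂ = 1.84 m/s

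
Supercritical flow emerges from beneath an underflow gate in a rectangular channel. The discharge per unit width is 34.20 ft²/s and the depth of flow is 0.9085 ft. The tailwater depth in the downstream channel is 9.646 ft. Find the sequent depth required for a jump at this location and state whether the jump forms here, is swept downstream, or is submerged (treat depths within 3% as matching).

V₁ = q/y₁ = 34.20/0.9085 = 37.64 ft/s. Fr₁ = V₁/√(g·y₁) = 37.64/√(32.2×0.9085) = 6.960.
Sequent-depth ratio: y₂/y₁ = ½[√(1 + 8Fr₁²) − 1] = ½[√388.54 − 1] = 9.356.
y₂ = 9.356 × 0.9085 = 8.500 ft.
Tailwater y_tw = 9.646 ft: y_tw > y₂, so the jump is submerged.

y₂ = 8.500 ft; the jump is submerged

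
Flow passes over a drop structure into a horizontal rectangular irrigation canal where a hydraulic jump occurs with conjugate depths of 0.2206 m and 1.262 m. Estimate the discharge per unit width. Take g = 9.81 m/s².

For a rectangular channel the momentum equation gives q² = ½·g·y₁·y₂·(y₁ + y₂) = ½×9.81×0.2206×1.262×1.483 = 2.025.
q = √2.025 = 1.423 m²/s.

q = 1.423 m²/s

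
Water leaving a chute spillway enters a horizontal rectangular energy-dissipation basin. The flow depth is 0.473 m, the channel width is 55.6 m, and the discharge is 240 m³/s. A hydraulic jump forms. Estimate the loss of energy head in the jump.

q = Q/b = 240/55.6 = 4.32 m²/s; V₁ = q/y₁ = 9.13 m/s. Fr₁ = V₁/√(g·y₁) = 4.24.
By Bélanger, y₂/y₁ = ½[√(1 + 8Fr₁²) − 1] = ½[√144.6 − 1] = 5.51.
y₂ = 5.51 × 0.473 = 2.61 m.
Head loss: ΔE = (y₂ − y₁)³/(4y₁y₂) = (2.61 − 0.473)³/(4×0.473×2.61) = 9.72/4.93 = 1.97 m.

ΔE = 1.97 m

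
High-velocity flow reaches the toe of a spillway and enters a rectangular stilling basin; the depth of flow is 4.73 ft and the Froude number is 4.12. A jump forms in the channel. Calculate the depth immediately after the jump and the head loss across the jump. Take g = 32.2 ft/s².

Fr₁ = 4.12 (given).
By Bélanger, y₂/y₁ = ½[√(1 + 8Fr₁²) − 1] = ½[√136.8 − 1] = 5.35.
y₂ = 5.35 × 4.73 = 25.3 ft.
Head loss: ΔE = (y₂ − y₁)³/(4y₁y₂) = (25.3 − 4.73)³/(4×4.73×25.3) = 8698/479 = 18.2 ft.

y₂ = 25.3 ft; ΔE = 18.2 ft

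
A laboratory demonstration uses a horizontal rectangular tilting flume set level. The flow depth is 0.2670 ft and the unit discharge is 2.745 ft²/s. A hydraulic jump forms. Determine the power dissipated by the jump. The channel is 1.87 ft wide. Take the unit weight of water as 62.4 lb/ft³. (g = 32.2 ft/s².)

P = 0.3666 hp

V₁ = q/y₁ = 2.745/0.2670 = 10.28 ft/s. Fr₁ = V₁/√(g·y₁) = 10.28/√(32.2×0.2670) = 3.506.
Bélanger equation: y₂/y₁ = ½[√(1 + 8Fr₁²) − 1] = ½[√99.352 − 1] = 4.484.
y₂ = 4.484 × 0.2670 = 1.197 ft.
V₂ = q/y₂ = 2.745/1.197 = 2.293 ft/s. E₁ = y₁ + V₁²/2g = 1.908 ft; E₂ = y₂ + V₂²/2g = 1.279 ft. ΔE = E₁ − E₂ = 0.6294 ft.
Q = q·b = 2.745 × 1.87 = 5.133 cfs. P = γ·Q·ΔE/550 = 62.4 × 5.133 × 0.6294 / 550 = 0.3666 hp.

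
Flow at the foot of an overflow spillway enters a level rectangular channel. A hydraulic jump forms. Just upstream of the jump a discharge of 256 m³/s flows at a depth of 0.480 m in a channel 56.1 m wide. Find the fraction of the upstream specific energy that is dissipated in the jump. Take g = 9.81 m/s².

q = Q/b = 256/56.1 = 4.56 m²/s; V₁ = q/y₁ = 9.51 m/s. Fr₁ = V₁/√(g·y₁) = 4.38.
By Bélanger, y₂/y₁ = ½[√(1 + 8Fr₁²) − 1] = ½[√154.6 − 1] = 5.72.
y₂ = 5.72 × 0.480 = 2.74 m.
E₁ = y₁ + V₁²/2g = 5.09 m. ΔE = (y₂ − y₁)³/(4y₁y₂) = 2.20 m. ΔE/E₁ = 2.20/5.09 = 0.433.

ΔE/E₁ = 0.433 (43.3%)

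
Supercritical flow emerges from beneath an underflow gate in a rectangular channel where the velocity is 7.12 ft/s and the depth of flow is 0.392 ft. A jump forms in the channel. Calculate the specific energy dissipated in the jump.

ΔE = 0.108 ft

Fr₁ = V₁/√(g·y₁) = 7.12/√(32.2×0.392) = 2.00.
Conjugate-depth relation: y₂/y₁ = ½[√(1 + 8Fr₁²) − 1] = ½[√33.13 − 1] = 2.38.
y₂ = 2.38 × 0.392 = 0.932 ft.
Head loss: ΔE = (y₂ − y₁)³/(4y₁y₂) = (0.932 − 0.392)³/(4×0.392×0.932) = 0.158/1.46 = 0.108 ft.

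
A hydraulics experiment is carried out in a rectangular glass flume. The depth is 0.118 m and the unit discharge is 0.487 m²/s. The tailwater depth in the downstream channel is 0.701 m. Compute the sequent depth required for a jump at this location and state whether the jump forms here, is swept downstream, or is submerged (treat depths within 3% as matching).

V₁ = q/y₁ = 0.487/0.118 = 4.13 m/s. Fr₁ = V₁/√(g·y₁) = 4.13/√(9.81×0.118) = 3.84.
Sequent-depth ratio: y₂/y₁ = ½[√(1 + 8Fr₁²) − 1] = ½[√118.7 − 1] = 4.95.
y₂ = 4.95 × 0.118 = 0.584 m.
Tailwater y_tw = 0.701 m: y_tw > y₂, so the jump is submerged.

y₂ = 0.584 m; the jump is submerged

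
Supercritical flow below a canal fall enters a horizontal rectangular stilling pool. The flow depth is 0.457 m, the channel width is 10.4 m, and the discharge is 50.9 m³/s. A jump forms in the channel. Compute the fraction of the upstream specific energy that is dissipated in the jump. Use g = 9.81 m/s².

q = Q/b = 50.9/10.4 = 4.89 m²/s; V₁ = q/y₁ = 10.7 m/s. Fr₁ = V₁/√(g·y₁) = 5.06.
Conjugate-depth relation: y₂/y₁ = ½[√(1 + 8Fr₁²) − 1] = ½[√205.7 − 1] = 6.67.
y₂ = 6.67 × 0.457 = 3.05 m.
E₁ = y₁ + V₁²/2g = 6.30 m. ΔE = (y₂ − y₁)³/(4y₁y₂) = 3.12 m. ΔE/E₁ = 3.12/6.30 = 0.495.

ΔE/E₁ = 0.495 (49.5%)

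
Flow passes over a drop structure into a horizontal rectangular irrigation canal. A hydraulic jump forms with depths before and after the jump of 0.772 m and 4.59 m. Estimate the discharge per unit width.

For a rectangular channel the momentum equation gives q² = ½·g·y₁·y₂·(y₁ + y₂) = ½×9.81×0.772×4.59×5.36 = 93.2.
q = √93.2 = 9.65 m²/s.

q = 9.65 m²/s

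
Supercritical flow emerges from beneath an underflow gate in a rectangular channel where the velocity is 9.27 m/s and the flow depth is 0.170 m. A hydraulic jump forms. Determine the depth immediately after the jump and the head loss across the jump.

y₂ = 1.64 m; ΔE = 2.86 m

Fr₁ = V₁/√(g·y₁) = 9.27/√(9.81×0.170) = 7.18.
Sequent-depth ratio: y₂/y₁ = ½[√(1 + 8Fr₁²) − 1] = ½[√413.2 − 1] = 9.66.
y₂ = 9.66 × 0.170 = 1.64 m.
Head loss: ΔE = (y₂ − y₁)³/(4y₁y₂) = (1.64 − 0.170)³/(4×0.170×1.64) = 3.20/1.12 = 2.86 m.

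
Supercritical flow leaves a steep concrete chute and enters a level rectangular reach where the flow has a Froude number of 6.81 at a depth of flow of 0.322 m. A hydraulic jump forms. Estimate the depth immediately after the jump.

y₂ = 2.94 m

Fr₁ = 6.81 (given).
Bélanger equation: y₂/y₁ = ½[√(1 + 8Fr₁²) − 1] = ½[√372.0 − 1] = 9.14.
y₂ = 9.14 × 0.322 = 2.94 m.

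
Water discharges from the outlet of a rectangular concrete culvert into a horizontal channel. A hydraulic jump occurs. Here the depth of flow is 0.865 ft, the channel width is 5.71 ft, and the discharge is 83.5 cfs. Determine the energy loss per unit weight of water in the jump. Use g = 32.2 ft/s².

ΔE = 1.52 ft

q = Q/b = 83.5/5.71 = 14.6 ft²/s; V₁ = q/y₁ = 16.9 ft/s. Fr₁ = V₁/√(g·y₁) = 3.20.
Conjugate-depth relation: y₂/y₁ = ½[√(1 + 8Fr₁²) − 1] = ½[√83.09 − 1] = 4.06.
y₂ = 4.06 × 0.865 = 3.51 ft.
Head loss: ΔE = (y₂ − y₁)³/(4y₁y₂) = (3.51 − 0.865)³/(4×0.865×3.51) = 18.5/12.1 = 1.52 ft.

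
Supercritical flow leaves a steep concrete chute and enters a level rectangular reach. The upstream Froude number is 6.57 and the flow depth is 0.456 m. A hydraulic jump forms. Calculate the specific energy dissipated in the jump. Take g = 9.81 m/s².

ΔE = 6.16 m

Fr₁ = 6.57 (given).
Bélanger equation: y₂/y₁ = ½[√(1 + 8Fr₁²) − 1] = ½[√346.3 − 1] = 8.80.
y₂ = 8.80 × 0.456 = 4.02 m.
Head loss: ΔE = (y₂ − y₁)³/(4y₁y₂) = (4.02 − 0.456)³/(4×0.456×4.02) = 45.1/7.32 = 6.16 m.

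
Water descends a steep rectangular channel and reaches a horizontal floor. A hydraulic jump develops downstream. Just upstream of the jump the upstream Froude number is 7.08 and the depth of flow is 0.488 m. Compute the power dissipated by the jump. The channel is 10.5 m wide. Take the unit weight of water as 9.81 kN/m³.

P = 6179 kW

Fr₁ = 7.08 (given).
By Bélanger, y₂/y₁ = ½[√(1 + 8Fr₁²) − 1] = ½[√402.0 − 1] = 9.53.
y₂ = 9.53 × 0.488 = 4.65 m.
Head loss: ΔE = (y₂ − y₁)³/(4y₁y₂) = (4.65 − 0.488)³/(4×0.488×4.65) = 72.0/9.07 = 7.94 m.
V₁ = Fr₁·√(g·y₁) = 7.08×√(9.81×0.488) = 15.5 m/s; q = V₁·y₁ = 7.56 m²/s. Q = q·b = 7.56 × 10.5 = 79.4 m³/s. P = γ·Q·ΔE = 9.81 × 79.4 × 7.94 = 6179 kW.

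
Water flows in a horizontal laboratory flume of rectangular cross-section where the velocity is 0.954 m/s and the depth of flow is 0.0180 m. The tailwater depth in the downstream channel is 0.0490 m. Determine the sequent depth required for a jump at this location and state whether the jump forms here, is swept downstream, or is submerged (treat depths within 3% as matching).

Fr₁ = V₁/√(g·y₁) = 0.954/√(9.81×0.0180) = 2.27.
Bélanger equation: y₂/y₁ = ½[√(1 + 8Fr₁²) − 1] = ½[√42.23 − 1] = 2.75.
y₂ = 2.75 × 0.0180 = 0.0495 m.
Tailwater y_tw = 0.0490 m: y_tw ≈ y₂, so the jump forms here.

y₂ = 0.0495 m; the jump forms here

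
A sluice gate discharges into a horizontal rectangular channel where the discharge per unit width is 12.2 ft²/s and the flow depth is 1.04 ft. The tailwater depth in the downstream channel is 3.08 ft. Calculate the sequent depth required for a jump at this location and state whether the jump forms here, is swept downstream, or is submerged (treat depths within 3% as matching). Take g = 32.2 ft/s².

y₂ = 2.51 ft; the jump is submerged

V₁ = q/y₁ = 12.2/1.04 = 11.7 ft/s. Fr₁ = V₁/√(g·y₁) = 11.7/√(32.2×1.04) = 2.03.
By Bélanger, y₂/y₁ = ½[√(1 + 8Fr₁²) − 1] = ½[√33.87 − 1] = 2.41.
y₂ = 2.41 × 1.04 = 2.51 ft.
Tailwater y_tw = 3.08 ft: y_tw > y₂, so the jump is submerged.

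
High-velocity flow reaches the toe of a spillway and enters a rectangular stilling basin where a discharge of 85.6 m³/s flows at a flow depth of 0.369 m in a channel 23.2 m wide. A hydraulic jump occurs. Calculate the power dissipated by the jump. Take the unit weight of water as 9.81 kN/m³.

q = Q/b = 85.6/23.2 = 3.69 m²/s; V₁ = q/y₁ = 10.00 m/s. Fr₁ = V₁/√(g·y₁) = 5.26.
From the momentum equation for a rectangular channel, y₂/y₁ = ½[√(1 + 8Fr₁²) − 1] = ½[√222.0 − 1] = 6.95.
y₂ = 6.95 × 0.369 = 2.56 m.
Head loss: ΔE = (y₂ − y₁)³/(4y₁y₂) = (2.56 − 0.369)³/(4×0.369×2.56) = 10.6/3.78 = 2.80 m.
P = γ·Q·ΔE = 9.81 × 85.6 × 2.80 = 2347 kW.

P = 2347 kW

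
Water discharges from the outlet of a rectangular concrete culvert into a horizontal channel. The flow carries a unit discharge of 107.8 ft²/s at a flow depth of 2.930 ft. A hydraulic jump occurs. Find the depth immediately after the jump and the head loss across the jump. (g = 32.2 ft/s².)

y₂ = 14.30 ft; ΔE = 8.768 ft

V₁ = q/y₁ = 107.8/2.930 = 36.79 ft/s. Fr₁ = V₁/√(g·y₁) = 36.79/√(32.2×2.930) = 3.788.
Sequent-depth ratio: y₂/y₁ = ½[√(1 + 8Fr₁²) − 1] = ½[√115.78 − 1] = 4.880.
y₂ = 4.880 × 2.930 = 14.30 ft.
V₂ = q/y₂ = 107.8/14.30 = 7.539 ft/s. E₁ = y₁ + V₁²/2g = 23.95 ft; E₂ = y₂ + V₂²/2g = 15.18 ft. ΔE = E₁ − E₂ = 8.768 ft.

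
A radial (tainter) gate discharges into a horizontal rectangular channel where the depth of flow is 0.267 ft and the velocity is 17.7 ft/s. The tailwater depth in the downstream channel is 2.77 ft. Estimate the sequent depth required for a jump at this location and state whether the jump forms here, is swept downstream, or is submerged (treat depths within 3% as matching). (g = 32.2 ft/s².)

y₂ = 2.15 ft; the jump is submerged

Fr₁ = V₁/√(g·y₁) = 17.7/√(32.2×0.267) = 6.04.
Conjugate-depth relation: y₂/y₁ = ½[√(1 + 8Fr₁²) − 1] = ½[√292.5 − 1] = 8.05.
y₂ = 8.05 × 0.267 = 2.15 ft.
Tailwater y_tw = 2.77 ft: y_tw > y₂, so the jump is submerged.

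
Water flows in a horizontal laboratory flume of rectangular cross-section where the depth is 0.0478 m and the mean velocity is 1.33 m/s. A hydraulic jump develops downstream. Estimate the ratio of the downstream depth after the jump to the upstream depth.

Fr₁ = V₁/√(g·y₁) = 1.33/√(9.81×0.0478) = 1.94.
From the momentum equation for a rectangular channel, y₂/y₁ = ½[√(1 + 8Fr₁²) − 1] = ½[√31.18 − 1] = 2.29.

y₂/y₁ = 2.29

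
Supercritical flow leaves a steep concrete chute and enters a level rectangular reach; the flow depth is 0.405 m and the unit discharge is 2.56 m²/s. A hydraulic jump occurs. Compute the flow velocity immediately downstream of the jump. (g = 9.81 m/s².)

V₂ = 1.58 m/s

V₁ = q/y₁ = 2.56/0.405 = 6.32 m/s. Fr₁ = V₁/√(g·y₁) = 6.32/√(9.81×0.405) = 3.17.
Conjugate-depth relation: y₂/y₁ = ½[√(1 + 8Fr₁²) − 1] = ½[√81.45 − 1] = 4.01.
y₂ = 4.01 × 0.405 = 1.63 m.
V₂ = q/y₂ = 2.56/1.63 = 1.58 m/s.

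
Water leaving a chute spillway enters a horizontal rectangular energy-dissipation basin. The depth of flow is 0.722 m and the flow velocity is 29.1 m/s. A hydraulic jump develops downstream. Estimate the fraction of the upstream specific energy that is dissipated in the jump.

ΔE/E₁ = 0.749 (74.9%)

Fr₁ = V₁/√(g·y₁) = 29.1/√(9.81×0.722) = 10.9.
Conjugate-depth relation: y₂/y₁ = ½[√(1 + 8Fr₁²) − 1] = ½[√957.5 − 1] = 15.0.
y₂ = 15.0 × 0.722 = 10.8 m.
E₁ = y₁ + V₁²/2g = 43.9 m. ΔE = (y₂ − y₁)³/(4y₁y₂) = 32.9 m. ΔE/E₁ = 32.9/43.9 = 0.749.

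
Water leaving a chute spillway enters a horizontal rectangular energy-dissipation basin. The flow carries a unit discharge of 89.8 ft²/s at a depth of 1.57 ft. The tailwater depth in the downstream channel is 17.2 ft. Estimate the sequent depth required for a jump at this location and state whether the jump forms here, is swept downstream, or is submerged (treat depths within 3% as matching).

V₁ = q/y₁ = 89.8/1.57 = 57.2 ft/s. Fr₁ = V₁/√(g·y₁) = 57.2/√(32.2×1.57) = 8.04.
Conjugate-depth relation: y₂/y₁ = ½[√(1 + 8Fr₁²) − 1] = ½[√518.7 − 1] = 10.9.
y₂ = 10.9 × 1.57 = 17.1 ft.
Tailwater y_tw = 17.2 ft: y_tw ≈ y₂, so the jump forms here.

y₂ = 17.1 ft; the jump forms here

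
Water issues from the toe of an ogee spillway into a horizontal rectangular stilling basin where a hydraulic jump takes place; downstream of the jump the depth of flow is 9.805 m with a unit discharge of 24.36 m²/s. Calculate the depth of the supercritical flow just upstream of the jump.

V₂ = q/y₂ = 24.36/9.805 = 2.484 m/s; Fr₂ = V₂/√(g·y₂) = 0.2533.
The Bélanger relation is symmetric: y₁/y₂ = ½[√(1 + 8Fr₂²) − 1] = ½[√1.5134 − 1] = 0.1151.
y₁ = 0.1151 × 9.805 = 1.129 m.

y₁ = 1.129 m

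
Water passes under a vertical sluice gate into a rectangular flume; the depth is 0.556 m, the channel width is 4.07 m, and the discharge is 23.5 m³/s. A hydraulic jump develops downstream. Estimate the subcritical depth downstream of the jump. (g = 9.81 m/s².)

y₂ = 3.23 m

q = Q/b = 23.5/4.07 = 5.77 m²/s; V₁ = q/y₁ = 10.4 m/s. Fr₁ = V₁/√(g·y₁) = 4.45.
Bélanger equation: y₂/y₁ = ½[√(1 + 8Fr₁²) − 1] = ½[√159.2 − 1] = 5.81.
y₂ = 5.81 × 0.556 = 3.23 m.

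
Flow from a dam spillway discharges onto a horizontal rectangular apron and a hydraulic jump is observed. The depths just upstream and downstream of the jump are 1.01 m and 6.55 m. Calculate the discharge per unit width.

q = 15.7 m²/s

For a rectangular channel the momentum equation gives q² = ½·g·y₁·y₂·(y₁ + y₂) = ½×9.81×1.01×6.55×7.56 = 245.
q = √245 = 15.7 m²/s.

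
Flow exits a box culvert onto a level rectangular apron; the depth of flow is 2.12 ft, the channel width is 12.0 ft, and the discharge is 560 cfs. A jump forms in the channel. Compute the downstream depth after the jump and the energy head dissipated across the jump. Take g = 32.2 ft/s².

y₂ = 7.00 ft; ΔE = 1.96 ft

q = Q/b = 560/12.0 = 46.7 ft²/s; V₁ = q/y₁ = 22.0 ft/s. Fr₁ = V₁/√(g·y₁) = 2.66.
From the momentum equation for a rectangular channel, y₂/y₁ = ½[√(1 + 8Fr₁²) − 1] = ½[√57.79 − 1] = 3.30.
y₂ = 3.30 × 2.12 = 7.00 ft.
V₂ = q/y₂ = 46.7/7.00 = 6.67 ft/s. E₁ = y₁ + V₁²/2g = 9.64 ft; E₂ = y₂ + V₂²/2g = 7.69 ft. ΔE = E₁ − E₂ = 1.96 ft.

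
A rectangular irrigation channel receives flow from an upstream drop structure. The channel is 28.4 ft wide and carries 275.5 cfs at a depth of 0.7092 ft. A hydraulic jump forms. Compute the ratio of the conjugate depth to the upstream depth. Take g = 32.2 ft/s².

y₂/y₁ = 3.579

q = Q/b = 275.5/28.4 = 9.701 ft²/s; V₁ = q/y₁ = 13.68 ft/s. Fr₁ = V₁/√(g·y₁) = 2.862.
From the momentum equation for a rectangular channel, y₂/y₁ = ½[√(1 + 8Fr₁²) − 1] = ½[√66.544 − 1] = 3.579.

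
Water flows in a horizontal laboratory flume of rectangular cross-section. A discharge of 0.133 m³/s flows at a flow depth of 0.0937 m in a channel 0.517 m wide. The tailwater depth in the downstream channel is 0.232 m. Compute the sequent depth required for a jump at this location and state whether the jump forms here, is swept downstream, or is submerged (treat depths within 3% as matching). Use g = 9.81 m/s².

q = Q/b = 0.133/0.517 = 0.257 m²/s; V₁ = q/y₁ = 2.75 m/s. Fr₁ = V₁/√(g·y₁) = 2.86.
Sequent-depth ratio: y₂/y₁ = ½[√(1 + 8Fr₁²) − 1] = ½[√66.60 − 1] = 3.58.
y₂ = 3.58 × 0.0937 = 0.335 m.
Tailwater y_tw = 0.232 m: y_tw < y₂, so the jump is swept downstream.

y₂ = 0.335 m; the jump is swept downstream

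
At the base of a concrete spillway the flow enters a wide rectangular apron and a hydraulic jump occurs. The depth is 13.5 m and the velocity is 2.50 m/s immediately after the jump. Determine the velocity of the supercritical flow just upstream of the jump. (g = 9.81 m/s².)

V₁ = 28.8 m/s

Fr₂ = V₂/√(g·y₂) = 2.50/√(9.81×13.5) = 0.217.
Applying the sequent-depth relation in reverse, y₁/y₂ = ½[√(1 + 8Fr₂²) − 1] = ½[√1.378 − 1] = 0.0868.
y₁ = 0.0868 × 13.5 = 1.17 m.
V₁ = q/y₁ = 33.8/1.17 = 28.8 m/s.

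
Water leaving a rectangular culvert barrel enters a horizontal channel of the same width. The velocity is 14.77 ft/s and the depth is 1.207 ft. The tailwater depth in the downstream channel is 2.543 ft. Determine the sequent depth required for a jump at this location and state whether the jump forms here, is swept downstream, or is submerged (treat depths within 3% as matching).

Fr₁ = V₁/√(g·y₁) = 14.77/√(32.2×1.207) = 2.369.
From the momentum equation for a rectangular channel, y₂/y₁ = ½[√(1 + 8Fr₁²) − 1] = ½[√45.904 − 1] = 2.888.
y₂ = 2.888 × 1.207 = 3.485 ft.
Tailwater y_tw = 2.543 ft: y_tw < y₂, so the jump is swept downstream.

y₂ = 3.485 ft; the jump is swept downstream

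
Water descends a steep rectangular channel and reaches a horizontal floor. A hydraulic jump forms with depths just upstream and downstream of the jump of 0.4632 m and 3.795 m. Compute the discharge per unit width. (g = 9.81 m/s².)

For a rectangular channel the momentum equation gives q² = ½·g·y₁·y₂·(y₁ + y₂) = ½×9.81×0.4632×3.795×4.258 = 36.72.
q = √36.72 = 6.059 m²/s.

q = 6.059 m²/s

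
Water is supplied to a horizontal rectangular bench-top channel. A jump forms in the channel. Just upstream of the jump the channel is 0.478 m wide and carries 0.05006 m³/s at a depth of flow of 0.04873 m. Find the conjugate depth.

q = Q/b = 0.05006/0.478 = 0.1047 m²/s; V₁ = q/y₁ = 2.149 m/s. Fr₁ = V₁/√(g·y₁) = 3.108.
Conjugate-depth relation: y₂/y₁ = ½[√(1 + 8Fr₁²) − 1] = ½[√78.296 − 1] = 3.924.
y₂ = 3.924 × 0.04873 = 0.1912 m.

y₂ = 0.1912 m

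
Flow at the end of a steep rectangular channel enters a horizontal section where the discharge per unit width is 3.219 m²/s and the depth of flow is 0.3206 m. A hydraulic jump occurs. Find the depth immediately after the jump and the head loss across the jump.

V₁ = q/y₁ = 3.219/0.3206 = 10.04 m/s. Fr₁ = V₁/√(g·y₁) = 10.04/√(9.81×0.3206) = 5.662.
Conjugate-depth relation: y₂/y₁ = ½[√(1 + 8Fr₁²) − 1] = ½[√257.43 − 1] = 7.522.
y₂ = 7.522 × 0.3206 = 2.412 m.
V₂ = q/y₂ = 3.219/2.412 = 1.335 m/s. E₁ = y₁ + V₁²/2g = 5.459 m; E₂ = y₂ + V₂²/2g = 2.502 m. ΔE = E₁ − E₂ = 2.956 m.

y₂ = 2.412 m; ΔE = 2.956 m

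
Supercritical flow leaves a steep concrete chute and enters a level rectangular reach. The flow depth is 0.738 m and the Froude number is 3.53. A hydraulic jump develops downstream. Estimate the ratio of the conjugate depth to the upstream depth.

Fr₁ = 3.53 (given).
From the momentum equation for a rectangular channel, y₂/y₁ = ½[√(1 + 8Fr₁²) − 1] = ½[√100.7 − 1] = 4.52.

y₂/y₁ = 4.52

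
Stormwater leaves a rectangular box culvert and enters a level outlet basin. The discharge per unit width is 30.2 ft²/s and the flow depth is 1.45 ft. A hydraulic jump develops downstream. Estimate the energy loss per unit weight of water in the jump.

ΔE = 2.16 ft

V₁ = q/y₁ = 30.2/1.45 = 20.8 ft/s. Fr₁ = V₁/√(g·y₁) = 20.8/√(32.2×1.45) = 3.05.
From the momentum equation for a rectangular channel, y₂/y₁ = ½[√(1 + 8Fr₁²) − 1] = ½[√75.33 − 1] = 3.84.
y₂ = 3.84 × 1.45 = 5.57 ft.
V₂ = q/y₂ = 30.2/5.57 = 5.42 ft/s. E₁ = y₁ + V₁²/2g = 8.19 ft; E₂ = y₂ + V₂²/2g = 6.02 ft. ΔE = E₁ − E₂ = 2.16 ft.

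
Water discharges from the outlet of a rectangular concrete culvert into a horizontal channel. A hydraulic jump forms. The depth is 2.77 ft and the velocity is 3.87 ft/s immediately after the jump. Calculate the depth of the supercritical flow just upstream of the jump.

y₁ = 0.735 ft

Fr₂ = V₂/√(g·y₂) = 3.87/√(32.2×2.77) = 0.410.
From the momentum equation (using Fr₂), y₁/y₂ = ½[√(1 + 8Fr₂²) − 1] = ½[√2.343 − 1] = 0.265.
y₁ = 0.265 × 2.77 = 0.735 ft.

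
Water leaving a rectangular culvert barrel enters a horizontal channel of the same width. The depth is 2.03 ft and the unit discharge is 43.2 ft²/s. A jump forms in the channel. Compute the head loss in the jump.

V₁ = q/y₁ = 43.2/2.03 = 21.3 ft/s. Fr₁ = V₁/√(g·y₁) = 21.3/√(32.2×2.03) = 2.63.
By Bélanger, y₂/y₁ = ½[√(1 + 8Fr₁²) − 1] = ½[√56.43 − 1] = 3.26.
y₂ = 3.26 × 2.03 = 6.61 ft.
V₂ = q/y₂ = 43.2/6.61 = 6.54 ft/s. E₁ = y₁ + V₁²/2g = 9.06 ft; E₂ = y₂ + V₂²/2g = 7.27 ft. ΔE = E₁ − E₂ = 1.79 ft.

ΔE = 1.79 ft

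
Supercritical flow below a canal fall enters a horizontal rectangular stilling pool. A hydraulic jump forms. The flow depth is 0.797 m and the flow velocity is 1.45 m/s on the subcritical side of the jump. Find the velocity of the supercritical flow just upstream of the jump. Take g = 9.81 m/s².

V₁ = 3.74 m/s

Fr₂ = V₂/√(g·y₂) = 1.45/√(9.81×0.797) = 0.519.
Applying the sequent-depth relation in reverse, y₁/y₂ = ½[√(1 + 8Fr₂²) − 1] = ½[√3.151 − 1] = 0.388.
y₁ = 0.388 × 0.797 = 0.309 m.
V₁ = q/y₁ = 1.16/0.309 = 3.74 m/s.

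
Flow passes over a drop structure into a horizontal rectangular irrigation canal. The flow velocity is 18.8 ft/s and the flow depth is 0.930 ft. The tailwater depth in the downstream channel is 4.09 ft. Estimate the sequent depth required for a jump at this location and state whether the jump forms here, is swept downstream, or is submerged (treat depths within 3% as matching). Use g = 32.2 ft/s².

y₂ = 4.08 ft; the jump forms here

Fr₁ = V₁/√(g·y₁) = 18.8/√(32.2×0.930) = 3.44.
From the momentum equation for a rectangular channel, y₂/y₁ = ½[√(1 + 8Fr₁²) − 1] = ½[√95.42 − 1] = 4.38.
y₂ = 4.38 × 0.930 = 4.08 ft.
Tailwater y_tw = 4.09 ft: y_tw ≈ y₂, so the jump forms here.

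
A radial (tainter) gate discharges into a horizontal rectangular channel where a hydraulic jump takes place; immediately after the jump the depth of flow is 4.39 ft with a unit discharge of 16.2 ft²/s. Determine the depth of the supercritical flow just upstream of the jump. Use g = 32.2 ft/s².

V₂ = q/y₂ = 16.2/4.39 = 3.69 ft/s; Fr₂ = V₂/√(g·y₂) = 0.310.
From the momentum equation (using Fr₂), y₁/y₂ = ½[√(1 + 8Fr₂²) − 1] = ½[√1.771 − 1] = 0.165.
y₁ = 0.165 × 4.39 = 0.726 ft.

y₁ = 0.726 ft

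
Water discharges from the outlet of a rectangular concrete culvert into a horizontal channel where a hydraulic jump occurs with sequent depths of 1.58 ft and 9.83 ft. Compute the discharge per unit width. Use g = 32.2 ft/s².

q = 53.4 ft²/s

For a rectangular channel the momentum equation gives q² = ½·g·y₁·y₂·(y₁ + y₂) = ½×32.2×1.58×9.83×11.4 = 2853.
q = √2853 = 53.4 ft²/s.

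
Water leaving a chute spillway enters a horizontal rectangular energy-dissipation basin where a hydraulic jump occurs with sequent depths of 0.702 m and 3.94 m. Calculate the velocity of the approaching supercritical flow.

V₁ = 11.3 m/s

For a rectangular channel the momentum equation gives q² = ½·g·y₁·y₂·(y₁ + y₂) = ½×9.81×0.702×3.94×4.64 = 63.0.
q = √63.0 = 7.94 m²/s.
V₁ = q/y₁ = 7.94/0.702 = 11.3 m/s.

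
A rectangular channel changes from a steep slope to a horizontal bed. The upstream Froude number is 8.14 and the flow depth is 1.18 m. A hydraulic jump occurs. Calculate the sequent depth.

y₂ = 13.0 m

Fr₁ = 8.14 (given).
Sequent-depth ratio: y₂/y₁ = ½[√(1 + 8Fr₁²) − 1] = ½[√531.1 − 1] = 11.0.
y₂ = 11.0 × 1.18 = 13.0 m.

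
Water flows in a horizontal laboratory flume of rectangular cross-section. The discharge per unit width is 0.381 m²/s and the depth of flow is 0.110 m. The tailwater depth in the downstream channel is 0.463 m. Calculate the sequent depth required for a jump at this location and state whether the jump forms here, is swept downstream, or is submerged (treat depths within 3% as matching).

y₂ = 0.467 m; the jump forms here

V₁ = q/y₁ = 0.381/0.110 = 3.46 m/s. Fr₁ = V₁/√(g·y₁) = 3.46/√(9.81×0.110) = 3.33.
Conjugate-depth relation: y₂/y₁ = ½[√(1 + 8Fr₁²) − 1] = ½[√89.94 − 1] = 4.24.
y₂ = 4.24 × 0.110 = 0.467 m.
Tailwater y_tw = 0.463 m: y_tw ≈ y₂, so the jump forms here.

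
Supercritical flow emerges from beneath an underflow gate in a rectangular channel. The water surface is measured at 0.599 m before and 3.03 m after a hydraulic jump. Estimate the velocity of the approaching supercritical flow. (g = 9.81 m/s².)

For a rectangular channel the momentum equation gives q² = ½·g·y₁·y₂·(y₁ + y₂) = ½×9.81×0.599×3.03×3.63 = 32.3.
q = √32.3 = 5.68 m²/s.
V₁ = q/y₁ = 5.68/0.599 = 9.49 m/s.

V₁ = 9.49 m/s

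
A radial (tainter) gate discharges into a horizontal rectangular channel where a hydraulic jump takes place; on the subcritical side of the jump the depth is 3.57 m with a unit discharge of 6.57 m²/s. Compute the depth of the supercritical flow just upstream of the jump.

V₂ = q/y₂ = 6.57/3.57 = 1.84 m/s; Fr₂ = V₂/√(g·y₂) = 0.311.
From the momentum equation (using Fr₂), y₁/y₂ = ½[√(1 + 8Fr₂²) − 1] = ½[√1.774 − 1] = 0.166.
y₁ = 0.166 × 3.57 = 0.592 m.

y₁ = 0.592 m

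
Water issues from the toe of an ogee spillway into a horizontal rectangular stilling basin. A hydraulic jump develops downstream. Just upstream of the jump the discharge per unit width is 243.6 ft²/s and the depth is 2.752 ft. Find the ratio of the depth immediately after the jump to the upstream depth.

V₁ = q/y₁ = 243.6/2.752 = 88.52 ft/s. Fr₁ = V₁/√(g·y₁) = 88.52/√(32.2×2.752) = 9.403.
Sequent-depth ratio: y₂/y₁ = ½[√(1 + 8Fr₁²) − 1] = ½[√708.36 − 1] = 12.81.

y₂/y₁ = 12.81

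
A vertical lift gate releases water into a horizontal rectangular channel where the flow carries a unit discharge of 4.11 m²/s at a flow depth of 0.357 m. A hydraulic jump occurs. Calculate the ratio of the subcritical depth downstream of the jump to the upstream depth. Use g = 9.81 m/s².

V₁ = q/y₁ = 4.11/0.357 = 11.5 m/s. Fr₁ = V₁/√(g·y₁) = 11.5/√(9.81×0.357) = 6.15.
Sequent-depth ratio: y₂/y₁ = ½[√(1 + 8Fr₁²) − 1] = ½[√303.8 − 1] = 8.21.

y₂/y₁ = 8.21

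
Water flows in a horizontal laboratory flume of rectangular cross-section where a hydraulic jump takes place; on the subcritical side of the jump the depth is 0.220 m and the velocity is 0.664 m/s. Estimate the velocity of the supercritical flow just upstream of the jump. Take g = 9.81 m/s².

V₁ = 2.13 m/s

Fr₂ = V₂/√(g·y₂) = 0.664/√(9.81×0.220) = 0.452.
Since the conjugate-depth ratio holds either way, y₁/y₂ = ½[√(1 + 8Fr₂²) − 1] = ½[√2.634 − 1] = 0.312.
y₁ = 0.312 × 0.220 = 0.0685 m.
V₁ = q/y₁ = 0.146/0.0685 = 2.13 m/s.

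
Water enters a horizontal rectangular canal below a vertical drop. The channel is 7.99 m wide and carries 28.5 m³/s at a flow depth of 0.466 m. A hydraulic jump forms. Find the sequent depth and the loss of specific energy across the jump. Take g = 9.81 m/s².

q = Q/b = 28.5/7.99 = 3.57 m²/s; V₁ = q/y₁ = 7.65 m/s. Fr₁ = V₁/√(g·y₁) = 3.58.
Conjugate-depth relation: y₂/y₁ = ½[√(1 + 8Fr₁²) − 1] = ½[√103.5 − 1] = 4.59.
y₂ = 4.59 × 0.466 = 2.14 m.
V₂ = q/y₂ = 3.57/2.14 = 1.67 m/s. E₁ = y₁ + V₁²/2g = 3.45 m; E₂ = y₂ + V₂²/2g = 2.28 m. ΔE = E₁ − E₂ = 1.17 m.

y₂ = 2.14 m; ΔE = 1.17 m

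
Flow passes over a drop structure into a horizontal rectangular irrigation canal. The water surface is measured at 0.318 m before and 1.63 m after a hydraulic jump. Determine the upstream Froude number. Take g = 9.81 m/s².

For a rectangular channel the momentum equation gives q² = ½·g·y₁·y₂·(y₁ + y₂) = ½×9.81×0.318×1.63×1.95 = 4.95.
q = √4.95 = 2.23 m²/s.
V₁ = q/y₁ = 7.00 m/s; Fr₁ = V₁/√(g·y₁) = 3.96.

Fr₁ = 3.96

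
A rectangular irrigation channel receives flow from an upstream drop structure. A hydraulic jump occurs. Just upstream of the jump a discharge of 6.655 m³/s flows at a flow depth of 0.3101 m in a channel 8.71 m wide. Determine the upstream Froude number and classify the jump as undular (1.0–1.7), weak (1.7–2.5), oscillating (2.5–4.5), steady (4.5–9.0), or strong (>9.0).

Fr₁ = 1.413; undular jump

q = Q/b = 6.655/8.71 = 0.7641 m²/s; V₁ = q/y₁ = 2.464 m/s. Fr₁ = V₁/√(g·y₁) = 1.413.
Fr₁ = 1.413 lies in the undular range.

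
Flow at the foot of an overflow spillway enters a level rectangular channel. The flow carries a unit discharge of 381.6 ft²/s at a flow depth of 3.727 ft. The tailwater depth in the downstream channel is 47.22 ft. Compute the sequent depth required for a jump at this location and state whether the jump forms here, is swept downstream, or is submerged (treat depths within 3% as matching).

V₁ = q/y₁ = 381.6/3.727 = 102.4 ft/s. Fr₁ = V₁/√(g·y₁) = 102.4/√(32.2×3.727) = 9.346.
Bélanger equation: y₂/y₁ = ½[√(1 + 8Fr₁²) − 1] = ½[√699.83 − 1] = 12.73.
y₂ = 12.73 × 3.727 = 47.43 ft.
Tailwater y_tw = 47.22 ft: y_tw ≈ y₂, so the jump forms here.

y₂ = 47.43 ft; the jump forms here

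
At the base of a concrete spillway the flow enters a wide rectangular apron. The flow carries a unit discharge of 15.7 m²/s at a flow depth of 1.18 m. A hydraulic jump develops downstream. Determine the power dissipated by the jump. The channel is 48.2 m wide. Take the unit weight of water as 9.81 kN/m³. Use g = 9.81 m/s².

V₁ = q/y₁ = 15.7/1.18 = 13.3 m/s. Fr₁ = V₁/√(g·y₁) = 13.3/√(9.81×1.18) = 3.91.
By Bélanger, y₂/y₁ = ½[√(1 + 8Fr₁²) − 1] = ½[√123.3 − 1] = 5.05.
y₂ = 5.05 × 1.18 = 5.96 m.
V₂ = q/y₂ = 15.7/5.96 = 2.63 m/s. E₁ = y₁ + V₁²/2g = 10.2 m; E₂ = y₂ + V₂²/2g = 6.32 m. ΔE = E₁ − E₂ = 3.89 m.
Q = q·b = 15.7 × 48.2 = 757 m³/s. P = γ·Q·ΔE = 9.81 × 757 × 3.89 = 28854 kW.

P = 28854 kW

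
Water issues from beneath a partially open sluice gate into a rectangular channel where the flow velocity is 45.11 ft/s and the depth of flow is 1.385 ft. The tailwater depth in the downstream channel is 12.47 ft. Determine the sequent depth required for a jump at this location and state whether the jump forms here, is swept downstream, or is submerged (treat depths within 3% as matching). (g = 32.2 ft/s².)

y₂ = 12.56 ft; the jump forms here

Fr₁ = V₁/√(g·y₁) = 45.11/√(32.2×1.385) = 6.755.
From the momentum equation for a rectangular channel, y₂/y₁ = ½[√(1 + 8Fr₁²) − 1] = ½[√366.03 − 1] = 9.066.
y₂ = 9.066 × 1.385 = 12.56 ft.
Tailwater y_tw = 12.47 ft: y_tw ≈ y₂, so the jump forms here.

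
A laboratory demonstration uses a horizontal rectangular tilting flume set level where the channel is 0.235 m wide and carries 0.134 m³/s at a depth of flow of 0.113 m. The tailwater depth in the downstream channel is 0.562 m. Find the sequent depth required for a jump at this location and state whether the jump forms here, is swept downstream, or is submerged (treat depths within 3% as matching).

y₂ = 0.711 m; the jump is swept downstream

q = Q/b = 0.134/0.235 = 0.570 m²/s; V₁ = q/y₁ = 5.05 m/s. Fr₁ = V₁/√(g·y₁) = 4.79.
Sequent-depth ratio: y₂/y₁ = ½[√(1 + 8Fr₁²) − 1] = ½[√184.8 − 1] = 6.30.
y₂ = 6.30 × 0.113 = 0.711 m.
Tailwater y_tw = 0.562 m: y_tw < y₂, so the jump is swept downstream.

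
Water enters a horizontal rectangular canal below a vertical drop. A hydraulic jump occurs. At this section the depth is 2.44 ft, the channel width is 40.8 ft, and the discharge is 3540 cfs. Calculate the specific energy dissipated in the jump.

q = Q/b = 3540/40.8 = 86.8 ft²/s; V₁ = q/y₁ = 35.6 ft/s. Fr₁ = V₁/√(g·y₁) = 4.01.
From the momentum equation for a rectangular channel, y₂/y₁ = ½[√(1 + 8Fr₁²) − 1] = ½[√129.8 − 1] = 5.20.
y₂ = 5.20 × 2.44 = 12.7 ft.
Head loss: ΔE = (y₂ − y₁)³/(4y₁y₂) = (12.7 − 2.44)³/(4×2.44×12.7) = 1073/124 = 8.67 ft.

ΔE = 8.67 ft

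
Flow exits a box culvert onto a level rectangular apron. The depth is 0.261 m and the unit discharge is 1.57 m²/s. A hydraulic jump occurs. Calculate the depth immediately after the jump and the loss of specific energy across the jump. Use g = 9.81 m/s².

V₁ = q/y₁ = 1.57/0.261 = 6.02 m/s. Fr₁ = V₁/√(g·y₁) = 6.02/√(9.81×0.261) = 3.76.
From the momentum equation for a rectangular channel, y₂/y₁ = ½[√(1 + 8Fr₁²) − 1] = ½[√114.1 − 1] = 4.84.
y₂ = 4.84 × 0.261 = 1.26 m.
V₂ = q/y₂ = 1.57/1.26 = 1.24 m/s. E₁ = y₁ + V₁²/2g = 2.11 m; E₂ = y₂ + V₂²/2g = 1.34 m. ΔE = E₁ − E₂ = 0.763 m.

y₂ = 1.26 m; ΔE = 0.763 m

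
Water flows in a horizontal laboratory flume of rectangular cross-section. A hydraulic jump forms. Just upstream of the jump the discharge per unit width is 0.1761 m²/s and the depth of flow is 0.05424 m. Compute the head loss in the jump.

ΔE = 0.2602 m

V₁ = q/y₁ = 0.1761/0.05424 = 3.247 m/s. Fr₁ = V₁/√(g·y₁) = 3.247/√(9.81×0.05424) = 4.451.
Conjugate-depth relation: y₂/y₁ = ½[√(1 + 8Fr₁²) − 1] = ½[√159.48 − 1] = 5.814.
y₂ = 5.814 × 0.05424 = 0.3154 m.
Head loss: ΔE = (y₂ − y₁)³/(4y₁y₂) = (0.3154 − 0.05424)³/(4×0.05424×0.3154) = 0.01781/0.06842 = 0.2602 m.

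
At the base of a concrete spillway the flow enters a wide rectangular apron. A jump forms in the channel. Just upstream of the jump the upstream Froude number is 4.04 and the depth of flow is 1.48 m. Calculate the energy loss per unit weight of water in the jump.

Fr₁ = 4.04 (given).
Bélanger equation: y₂/y₁ = ½[√(1 + 8Fr₁²) − 1] = ½[√131.6 − 1] = 5.24.
y₂ = 5.24 × 1.48 = 7.75 m.
Head loss: ΔE = (y₂ − y₁)³/(4y₁y₂) = (7.75 − 1.48)³/(4×1.48×7.75) = 246/45.9 = 5.37 m.

ΔE = 5.37 m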